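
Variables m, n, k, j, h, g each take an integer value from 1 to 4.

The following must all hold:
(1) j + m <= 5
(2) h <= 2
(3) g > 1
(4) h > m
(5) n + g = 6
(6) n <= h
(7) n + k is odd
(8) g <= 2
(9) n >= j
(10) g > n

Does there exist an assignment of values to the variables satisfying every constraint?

From constraints 2 and 6: n ≤ h ≤ 2. From constraint 8: g ≤ 2. Hence n + g ≤ 4. But constraint 5 requires n + g = 6, and 6 > 4. Contradiction.

Unsatisfiable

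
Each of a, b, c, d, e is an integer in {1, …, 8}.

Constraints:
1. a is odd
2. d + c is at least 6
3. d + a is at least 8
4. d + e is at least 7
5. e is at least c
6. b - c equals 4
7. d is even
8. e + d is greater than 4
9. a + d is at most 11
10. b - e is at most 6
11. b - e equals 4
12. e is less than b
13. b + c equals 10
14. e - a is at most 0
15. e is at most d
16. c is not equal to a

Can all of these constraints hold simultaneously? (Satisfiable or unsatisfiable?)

Satisfiable

The assignment a = 5, b = 7, c = 3, d = 4, e = 3 works:
  constraint 2 holds since d + c = 7.
  constraint 3 holds since d + a = 9.
The rest check out directly.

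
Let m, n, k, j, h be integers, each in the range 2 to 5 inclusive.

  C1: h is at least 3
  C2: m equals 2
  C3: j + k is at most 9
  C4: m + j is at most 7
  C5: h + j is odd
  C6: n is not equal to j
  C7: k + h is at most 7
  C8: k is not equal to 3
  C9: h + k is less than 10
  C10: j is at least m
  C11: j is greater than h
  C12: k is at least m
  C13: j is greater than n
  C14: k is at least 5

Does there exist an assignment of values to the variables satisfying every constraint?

Unsatisfiable

From constraint 14: k ≥ 5. From constraint 1: h ≥ 3. Hence k + h ≥ 8. But constraint 7 requires k + h ≤ 7, and 7 < 8. Contradiction.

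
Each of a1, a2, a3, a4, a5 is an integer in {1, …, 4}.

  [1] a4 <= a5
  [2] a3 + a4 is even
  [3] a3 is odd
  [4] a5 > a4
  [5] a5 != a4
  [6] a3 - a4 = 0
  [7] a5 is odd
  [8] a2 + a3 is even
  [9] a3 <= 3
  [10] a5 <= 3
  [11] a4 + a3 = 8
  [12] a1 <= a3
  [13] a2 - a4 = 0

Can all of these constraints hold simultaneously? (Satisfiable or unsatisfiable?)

Unsatisfiable

From constraints 1 and 10: a4 ≤ a5 ≤ 3. From constraint 9: a3 ≤ 3. Hence a4 + a3 ≤ 6. But constraint 11 requires a4 + a3 = 8, and 8 > 6. Contradiction.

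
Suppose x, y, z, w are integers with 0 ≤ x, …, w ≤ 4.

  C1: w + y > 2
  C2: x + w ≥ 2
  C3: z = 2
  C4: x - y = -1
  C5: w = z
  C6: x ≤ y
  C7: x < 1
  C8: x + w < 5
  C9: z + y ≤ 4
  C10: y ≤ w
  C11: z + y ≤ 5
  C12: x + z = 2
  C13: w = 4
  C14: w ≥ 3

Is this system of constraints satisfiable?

Unsatisfiable

Constraint 13 fixes w = 4 and constraint 3 fixes z = 2, but constraint 5 requires w = z. Since 4 ≠ 2, contradiction.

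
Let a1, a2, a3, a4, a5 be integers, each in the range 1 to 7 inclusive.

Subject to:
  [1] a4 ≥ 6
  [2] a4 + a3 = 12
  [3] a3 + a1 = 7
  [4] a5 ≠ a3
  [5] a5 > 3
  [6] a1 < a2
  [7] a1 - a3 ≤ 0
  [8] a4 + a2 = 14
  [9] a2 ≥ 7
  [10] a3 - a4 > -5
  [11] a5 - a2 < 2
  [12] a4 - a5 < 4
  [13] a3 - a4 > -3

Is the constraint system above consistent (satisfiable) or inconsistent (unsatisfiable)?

The assignment a1 = 2, a2 = 7, a3 = 5, a4 = 7, a5 = 6 works:
  constraint 2 holds since a4 + a3 = 12.
  constraint 3 holds since a3 + a1 = 7.
  constraint 7 holds since a1 - a3 = -3.
The rest check out directly.

Satisfiable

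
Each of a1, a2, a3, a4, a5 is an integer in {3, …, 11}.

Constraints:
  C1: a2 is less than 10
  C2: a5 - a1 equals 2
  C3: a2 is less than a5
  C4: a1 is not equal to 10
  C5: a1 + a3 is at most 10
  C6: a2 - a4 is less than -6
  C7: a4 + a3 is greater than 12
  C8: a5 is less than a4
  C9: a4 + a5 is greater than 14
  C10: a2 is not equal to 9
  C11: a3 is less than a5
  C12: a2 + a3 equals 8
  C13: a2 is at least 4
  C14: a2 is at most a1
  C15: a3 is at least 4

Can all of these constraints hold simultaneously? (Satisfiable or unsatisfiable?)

Satisfiable

The assignment a1 = 4, a2 = 4, a3 = 4, a4 = 11, a5 = 6 works:
  constraint 2 holds since a5 - a1 = 2.
  constraint 5 holds since a1 + a3 = 8.
The rest check out directly.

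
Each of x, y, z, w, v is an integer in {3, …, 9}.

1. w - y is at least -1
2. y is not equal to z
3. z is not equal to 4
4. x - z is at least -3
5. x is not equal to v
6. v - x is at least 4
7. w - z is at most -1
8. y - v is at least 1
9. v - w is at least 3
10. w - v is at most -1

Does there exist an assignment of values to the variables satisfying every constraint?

Unsatisfiable

Constraints 1, 4, 6, 7, and 8 give v − x ≥ 4, x − z ≥ -3, z − w ≥ 1, w − y ≥ -1, y − v ≥ 1.
Adding all 5 inequalities: the left sides telescope to 0, and the right sides sum to 4 + (-3) + 1 + (-1) + 1 = 2. So 0 ≥ 2, which is false.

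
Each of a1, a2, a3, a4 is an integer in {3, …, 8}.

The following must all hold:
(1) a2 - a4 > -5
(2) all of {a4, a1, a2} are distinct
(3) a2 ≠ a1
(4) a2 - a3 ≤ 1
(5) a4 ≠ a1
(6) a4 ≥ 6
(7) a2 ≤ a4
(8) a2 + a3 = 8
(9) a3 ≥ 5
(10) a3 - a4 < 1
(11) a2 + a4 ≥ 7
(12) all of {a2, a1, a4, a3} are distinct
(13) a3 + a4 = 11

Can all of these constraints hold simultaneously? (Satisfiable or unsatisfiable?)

Satisfiable

Setting (a1, a2, a3, a4) = (7, 3, 5, 6) satisfies everything: constraint 1: a2 - a4 = -3; constraint 4: a2 - a3 = -2; constraint 8: a2 + a3 = 8, and the others follow.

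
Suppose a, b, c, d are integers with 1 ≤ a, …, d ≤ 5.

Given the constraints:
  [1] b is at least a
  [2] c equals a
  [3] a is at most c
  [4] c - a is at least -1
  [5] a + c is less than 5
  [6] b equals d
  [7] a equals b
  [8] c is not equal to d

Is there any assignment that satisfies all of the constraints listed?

Unsatisfiable

From constraints 2, 6, and 7, c = a = b = d, so c = d. But constraint 8 says c ≠ d. Contradiction.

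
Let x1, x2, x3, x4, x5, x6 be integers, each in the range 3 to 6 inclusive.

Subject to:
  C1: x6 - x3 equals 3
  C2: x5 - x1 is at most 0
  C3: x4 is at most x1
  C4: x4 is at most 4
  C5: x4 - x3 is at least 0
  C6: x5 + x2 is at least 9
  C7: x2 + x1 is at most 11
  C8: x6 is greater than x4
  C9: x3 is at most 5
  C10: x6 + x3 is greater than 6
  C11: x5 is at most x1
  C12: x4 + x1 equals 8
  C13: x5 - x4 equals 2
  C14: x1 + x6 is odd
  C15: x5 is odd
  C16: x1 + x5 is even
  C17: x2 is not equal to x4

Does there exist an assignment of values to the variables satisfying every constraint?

Satisfiable

One satisfying assignment is x1 = 5, x2 = 6, x3 = 3, x4 = 3, x5 = 5, x6 = 6.
For the less obvious constraints — constraint 1: x6 - x3 = 3; constraint 2: x5 - x1 = 0 — and the others hold by inspection.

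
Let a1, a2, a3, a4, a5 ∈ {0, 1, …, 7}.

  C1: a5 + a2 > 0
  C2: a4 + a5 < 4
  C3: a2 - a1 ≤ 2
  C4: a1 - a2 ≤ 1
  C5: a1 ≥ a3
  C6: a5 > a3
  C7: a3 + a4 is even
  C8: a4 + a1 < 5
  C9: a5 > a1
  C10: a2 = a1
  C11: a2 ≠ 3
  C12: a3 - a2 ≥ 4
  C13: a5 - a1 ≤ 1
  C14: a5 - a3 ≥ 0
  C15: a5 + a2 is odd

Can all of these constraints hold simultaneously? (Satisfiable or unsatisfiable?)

Unsatisfiable

Constraints 4, 12, 13, and 14 give a1 − a5 ≥ -1, a5 − a3 ≥ 0, a3 − a2 ≥ 4, a2 − a1 ≥ -1.
Adding all 4 inequalities: the left sides telescope to 0, and the right sides sum to (-1) + 0 + 4 + (-1) = 2. So 0 ≥ 2, which is false.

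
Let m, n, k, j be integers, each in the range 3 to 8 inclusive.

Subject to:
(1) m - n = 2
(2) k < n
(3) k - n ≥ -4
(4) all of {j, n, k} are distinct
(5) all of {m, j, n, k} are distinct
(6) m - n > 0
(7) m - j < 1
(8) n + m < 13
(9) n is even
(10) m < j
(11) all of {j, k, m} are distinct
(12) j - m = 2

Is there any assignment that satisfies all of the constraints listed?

Satisfiable

The assignment m = 6, n = 4, k = 3, j = 8 works:
  constraint 1 holds since m - n = 2.
  constraint 3 holds since k - n = -1.
The rest check out directly.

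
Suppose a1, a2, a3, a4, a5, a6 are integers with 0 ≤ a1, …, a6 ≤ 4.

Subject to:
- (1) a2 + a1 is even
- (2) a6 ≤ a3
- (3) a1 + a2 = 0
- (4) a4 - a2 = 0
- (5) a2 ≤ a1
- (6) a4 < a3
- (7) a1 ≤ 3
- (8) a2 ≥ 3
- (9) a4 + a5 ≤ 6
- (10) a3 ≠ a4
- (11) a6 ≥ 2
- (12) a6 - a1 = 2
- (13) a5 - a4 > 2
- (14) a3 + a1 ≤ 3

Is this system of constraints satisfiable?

From constraints 2 and 11: a3 ≥ a6 ≥ 2. From constraints 5 and 8: a1 ≥ a2 ≥ 3. Hence a3 + a1 ≥ 5. But constraint 14 requires a3 + a1 ≤ 3, and 3 < 5. Contradiction.

Unsatisfiable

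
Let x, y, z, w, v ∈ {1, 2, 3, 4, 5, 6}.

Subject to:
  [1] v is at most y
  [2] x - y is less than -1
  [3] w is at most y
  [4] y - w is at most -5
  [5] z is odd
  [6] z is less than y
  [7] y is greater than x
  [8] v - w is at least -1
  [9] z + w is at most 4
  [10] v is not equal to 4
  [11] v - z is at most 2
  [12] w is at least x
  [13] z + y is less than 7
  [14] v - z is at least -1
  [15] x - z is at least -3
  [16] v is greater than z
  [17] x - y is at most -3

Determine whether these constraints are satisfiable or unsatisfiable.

Unsatisfiable

Constraints 4, 8, 11, 15, and 17 give y − x ≥ 3, x − z ≥ -3, z − v ≥ -2, v − w ≥ -1, w − y ≥ 5.
Adding all 5 inequalities: the left sides telescope to 0, and the right sides sum to 3 + (-3) + (-2) + (-1) + 5 = 2. So 0 ≥ 2, which is false.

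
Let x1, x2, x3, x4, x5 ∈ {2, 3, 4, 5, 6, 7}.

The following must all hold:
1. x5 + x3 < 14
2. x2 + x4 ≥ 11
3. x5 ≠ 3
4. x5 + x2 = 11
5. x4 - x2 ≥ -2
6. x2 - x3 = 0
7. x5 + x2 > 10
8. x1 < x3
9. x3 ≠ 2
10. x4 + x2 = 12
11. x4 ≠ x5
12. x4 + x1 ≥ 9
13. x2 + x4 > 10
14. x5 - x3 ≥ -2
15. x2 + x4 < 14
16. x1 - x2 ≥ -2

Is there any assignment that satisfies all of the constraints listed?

Satisfiable

Setting (x1, x2, x3, x4, x5) = (5, 6, 6, 6, 5) satisfies everything: constraint 1: x5 + x3 = 11; constraint 2: x2 + x4 = 12; constraint 4: x5 + x2 = 11, and the others follow.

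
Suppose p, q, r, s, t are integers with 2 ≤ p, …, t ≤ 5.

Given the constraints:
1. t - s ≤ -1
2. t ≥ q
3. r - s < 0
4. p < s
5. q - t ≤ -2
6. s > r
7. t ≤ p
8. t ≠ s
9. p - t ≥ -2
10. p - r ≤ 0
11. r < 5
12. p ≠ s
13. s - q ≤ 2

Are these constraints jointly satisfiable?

Unsatisfiable

Constraints 1, 5, and 13 give s − t ≥ 1, t − q ≥ 2, q − s ≥ -2.
Adding all 3 inequalities: the left sides telescope to 0, and the right sides sum to 1 + 2 + (-2) = 1. So 0 ≥ 1, which is false.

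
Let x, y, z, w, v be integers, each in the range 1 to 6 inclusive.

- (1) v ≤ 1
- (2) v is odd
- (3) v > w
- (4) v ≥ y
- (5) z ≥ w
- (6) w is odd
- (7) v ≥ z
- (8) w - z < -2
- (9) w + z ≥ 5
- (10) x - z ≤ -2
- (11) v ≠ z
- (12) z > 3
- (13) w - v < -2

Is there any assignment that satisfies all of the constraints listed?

Unsatisfiable

From constraint 12: z ≥ 4. From constraints 1 and 7: z ≤ v and v ≤ 1, so z ≤ 1. But 1 < 4, so no value of z works.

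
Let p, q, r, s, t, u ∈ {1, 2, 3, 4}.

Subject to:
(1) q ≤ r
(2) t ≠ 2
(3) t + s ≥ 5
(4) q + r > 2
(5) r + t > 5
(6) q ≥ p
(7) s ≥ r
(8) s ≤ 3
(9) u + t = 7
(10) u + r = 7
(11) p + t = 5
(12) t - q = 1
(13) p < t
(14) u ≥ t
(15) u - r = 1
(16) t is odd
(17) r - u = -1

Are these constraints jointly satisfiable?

Satisfiable

Take p = 2, q = 2, r = 3, s = 3, t = 3, u = 4. Then constraint 3: t + s = 6; constraint 4: q + r = 5; constraint 5: r + t = 6, and every other listed constraint is also met.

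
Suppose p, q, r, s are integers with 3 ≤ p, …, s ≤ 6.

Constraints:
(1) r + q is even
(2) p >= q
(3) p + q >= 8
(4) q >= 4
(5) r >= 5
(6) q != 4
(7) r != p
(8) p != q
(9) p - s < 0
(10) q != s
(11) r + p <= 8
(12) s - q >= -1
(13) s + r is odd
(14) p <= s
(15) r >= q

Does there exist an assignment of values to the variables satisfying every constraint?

From constraint 5: r ≥ 5. From constraints 2 and 4: p ≥ q ≥ 4. Hence r + p ≥ 9. But constraint 11 requires r + p ≤ 8, and 8 < 9. Contradiction.

Unsatisfiable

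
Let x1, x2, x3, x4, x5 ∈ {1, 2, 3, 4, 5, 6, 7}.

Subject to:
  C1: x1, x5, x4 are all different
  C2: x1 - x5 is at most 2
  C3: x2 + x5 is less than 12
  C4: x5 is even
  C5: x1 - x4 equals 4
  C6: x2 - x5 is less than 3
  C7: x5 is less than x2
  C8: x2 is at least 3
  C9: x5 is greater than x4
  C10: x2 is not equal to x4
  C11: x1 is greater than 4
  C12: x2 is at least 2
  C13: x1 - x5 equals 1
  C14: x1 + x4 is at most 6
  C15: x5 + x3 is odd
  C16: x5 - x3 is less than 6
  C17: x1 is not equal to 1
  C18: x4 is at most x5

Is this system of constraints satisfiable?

The assignment x1 = 5, x2 = 5, x3 = 1, x4 = 1, x5 = 4 works:
  constraint 2 holds since x1 - x5 = 1.
  constraint 3 holds since x2 + x5 = 9.
  constraint 5 holds since x1 - x4 = 4.
The rest check out directly.

Satisfiable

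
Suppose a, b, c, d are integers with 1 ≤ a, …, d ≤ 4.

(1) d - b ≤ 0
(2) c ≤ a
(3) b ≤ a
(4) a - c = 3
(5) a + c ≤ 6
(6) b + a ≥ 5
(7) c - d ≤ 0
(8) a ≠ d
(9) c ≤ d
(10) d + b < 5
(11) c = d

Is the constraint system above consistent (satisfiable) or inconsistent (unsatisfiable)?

Satisfiable

The assignment a = 4, b = 1, c = 1, d = 1 works:
  constraint 1 holds since d - b = 0.
  constraint 4 holds since a - c = 3.
  constraint 5 holds since a + c = 5.
The rest check out directly.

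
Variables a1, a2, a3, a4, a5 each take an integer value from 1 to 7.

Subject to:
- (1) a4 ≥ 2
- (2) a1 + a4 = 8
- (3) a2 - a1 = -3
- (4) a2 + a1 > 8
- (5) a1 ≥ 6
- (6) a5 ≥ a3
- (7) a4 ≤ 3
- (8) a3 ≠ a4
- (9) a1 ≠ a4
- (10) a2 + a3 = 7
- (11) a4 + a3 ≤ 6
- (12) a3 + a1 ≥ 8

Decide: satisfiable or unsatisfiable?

Take a1 = 6, a2 = 3, a3 = 4, a4 = 2, a5 = 6. Then constraint 2: a1 + a4 = 8; constraint 3: a2 - a1 = -3; constraint 4: a2 + a1 = 9, and every other listed constraint is also met.

Satisfiable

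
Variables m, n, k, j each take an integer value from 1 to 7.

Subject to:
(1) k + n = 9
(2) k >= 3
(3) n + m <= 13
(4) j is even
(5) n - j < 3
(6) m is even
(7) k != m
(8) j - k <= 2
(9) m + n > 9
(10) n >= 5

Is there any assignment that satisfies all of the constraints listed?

Satisfiable

One satisfying assignment is m = 4, n = 6, k = 3, j = 4.
For the less obvious constraints — constraint 1: k + n = 9; constraint 3: n + m = 10 — and the others hold by inspection.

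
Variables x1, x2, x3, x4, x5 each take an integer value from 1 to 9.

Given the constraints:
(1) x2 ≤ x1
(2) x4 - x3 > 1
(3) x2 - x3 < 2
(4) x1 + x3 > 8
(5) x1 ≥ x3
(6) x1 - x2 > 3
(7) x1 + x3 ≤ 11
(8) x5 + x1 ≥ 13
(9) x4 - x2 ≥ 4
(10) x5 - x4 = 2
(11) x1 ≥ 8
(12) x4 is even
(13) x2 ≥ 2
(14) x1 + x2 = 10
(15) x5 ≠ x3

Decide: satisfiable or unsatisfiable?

Satisfiable

The assignment x1 = 8, x2 = 2, x3 = 2, x4 = 6, x5 = 8 works:
  constraint 2 holds since x4 - x3 = 4.
  constraint 3 holds since x2 - x3 = 0.
The rest check out directly.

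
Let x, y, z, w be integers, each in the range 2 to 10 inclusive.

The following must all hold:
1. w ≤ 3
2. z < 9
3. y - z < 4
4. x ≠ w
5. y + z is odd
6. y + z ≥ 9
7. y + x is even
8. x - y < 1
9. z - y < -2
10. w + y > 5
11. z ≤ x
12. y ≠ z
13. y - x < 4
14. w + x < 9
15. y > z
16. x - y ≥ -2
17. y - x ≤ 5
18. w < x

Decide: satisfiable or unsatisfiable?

Take x = 4, y = 6, z = 3, w = 2. Then constraint 3: y - z = 3; constraint 6: y + z = 9; constraint 8: x - y = -2, and every other listed constraint is also met.

Satisfiable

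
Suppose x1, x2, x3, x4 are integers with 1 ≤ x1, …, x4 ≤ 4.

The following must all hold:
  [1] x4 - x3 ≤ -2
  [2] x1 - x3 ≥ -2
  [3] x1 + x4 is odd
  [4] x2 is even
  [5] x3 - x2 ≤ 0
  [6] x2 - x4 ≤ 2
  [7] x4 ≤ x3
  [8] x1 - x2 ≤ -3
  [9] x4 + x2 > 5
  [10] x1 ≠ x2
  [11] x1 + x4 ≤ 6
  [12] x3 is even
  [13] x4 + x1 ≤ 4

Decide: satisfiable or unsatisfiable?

Constraints 1, 2, 6, and 8 give x1 − x3 ≥ -2, x3 − x4 ≥ 2, x4 − x2 ≥ -2, x2 − x1 ≥ 3.
Adding all 4 inequalities: the left sides telescope to 0, and the right sides sum to (-2) + 2 + (-2) + 3 = 1. So 0 ≥ 1, which is false.

Unsatisfiable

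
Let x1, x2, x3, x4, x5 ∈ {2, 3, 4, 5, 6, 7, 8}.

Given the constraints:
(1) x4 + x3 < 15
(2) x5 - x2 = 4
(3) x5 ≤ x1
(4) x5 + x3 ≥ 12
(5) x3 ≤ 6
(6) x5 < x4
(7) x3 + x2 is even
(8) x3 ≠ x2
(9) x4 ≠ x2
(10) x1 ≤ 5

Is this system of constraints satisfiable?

From constraints 3 and 10: x5 ≤ x1 ≤ 5. From constraint 5: x3 ≤ 6. Hence x5 + x3 ≤ 11. But constraint 4 requires x5 + x3 ≥ 12, and 12 > 11. Contradiction.

Unsatisfiable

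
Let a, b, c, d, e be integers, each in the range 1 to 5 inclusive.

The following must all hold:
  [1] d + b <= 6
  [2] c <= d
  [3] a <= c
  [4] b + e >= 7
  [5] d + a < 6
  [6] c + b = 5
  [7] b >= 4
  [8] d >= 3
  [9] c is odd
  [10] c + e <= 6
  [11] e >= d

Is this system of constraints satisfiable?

From constraint 8: d ≥ 3. From constraint 7: b ≥ 4. Hence d + b ≥ 7. But constraint 1 requires d + b ≤ 6, and 6 < 7. Contradiction.

Unsatisfiable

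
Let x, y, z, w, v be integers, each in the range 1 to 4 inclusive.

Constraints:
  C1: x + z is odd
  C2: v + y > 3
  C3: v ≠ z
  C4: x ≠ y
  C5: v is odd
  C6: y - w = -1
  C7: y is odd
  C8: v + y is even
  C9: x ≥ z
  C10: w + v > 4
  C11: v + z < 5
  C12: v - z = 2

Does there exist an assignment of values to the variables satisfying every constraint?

One satisfying assignment is x = 4, y = 1, z = 1, w = 2, v = 3.
For the less obvious constraints — constraint 2: v + y = 4; constraint 6: y - w = -1 — and the others hold by inspection.

Satisfiable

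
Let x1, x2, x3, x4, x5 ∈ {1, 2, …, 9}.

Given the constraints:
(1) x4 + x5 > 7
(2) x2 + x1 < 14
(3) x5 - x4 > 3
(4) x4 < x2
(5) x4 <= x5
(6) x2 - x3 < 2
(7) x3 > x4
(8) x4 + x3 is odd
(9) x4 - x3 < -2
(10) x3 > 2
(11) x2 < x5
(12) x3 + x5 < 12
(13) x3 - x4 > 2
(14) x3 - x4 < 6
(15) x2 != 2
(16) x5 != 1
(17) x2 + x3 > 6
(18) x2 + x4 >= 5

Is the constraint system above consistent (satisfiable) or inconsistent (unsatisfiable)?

Setting (x1, x2, x3, x4, x5) = (8, 4, 5, 2, 6) satisfies everything: constraint 1: x4 + x5 = 8; constraint 2: x2 + x1 = 12, and the others follow.

Satisfiable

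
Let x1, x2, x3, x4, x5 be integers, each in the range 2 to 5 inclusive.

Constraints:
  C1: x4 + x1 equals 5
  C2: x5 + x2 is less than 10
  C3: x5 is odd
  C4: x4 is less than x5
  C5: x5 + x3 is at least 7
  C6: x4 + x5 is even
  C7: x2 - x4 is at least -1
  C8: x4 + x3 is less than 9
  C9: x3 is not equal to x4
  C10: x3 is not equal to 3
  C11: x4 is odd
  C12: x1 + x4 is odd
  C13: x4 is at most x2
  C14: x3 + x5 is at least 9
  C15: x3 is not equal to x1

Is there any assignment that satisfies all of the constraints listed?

One satisfying assignment is x1 = 2, x2 = 3, x3 = 5, x4 = 3, x5 = 5.
For the less obvious constraints — constraint 1: x4 + x1 = 5; constraint 2: x5 + x2 = 8 — and the others hold by inspection.

Satisfiable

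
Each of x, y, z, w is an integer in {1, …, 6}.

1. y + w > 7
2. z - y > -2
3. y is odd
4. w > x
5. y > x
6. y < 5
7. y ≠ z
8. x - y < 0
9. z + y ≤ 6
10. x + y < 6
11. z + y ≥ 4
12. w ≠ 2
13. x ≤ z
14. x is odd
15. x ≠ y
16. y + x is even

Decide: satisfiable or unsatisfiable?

One satisfying assignment is x = 1, y = 3, z = 2, w = 6.
For the less obvious constraints — constraint 1: y + w = 9; constraint 2: z - y = -1 — and the others hold by inspection.

Satisfiable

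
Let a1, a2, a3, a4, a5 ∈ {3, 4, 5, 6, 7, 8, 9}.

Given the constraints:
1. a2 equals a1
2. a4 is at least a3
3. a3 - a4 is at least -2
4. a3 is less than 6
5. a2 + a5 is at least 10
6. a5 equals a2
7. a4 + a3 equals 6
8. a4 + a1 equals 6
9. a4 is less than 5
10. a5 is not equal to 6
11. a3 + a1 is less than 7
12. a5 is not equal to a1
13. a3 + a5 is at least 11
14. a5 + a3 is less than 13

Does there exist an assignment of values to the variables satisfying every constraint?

Unsatisfiable

From constraints 1 and 6, a5 = a2 = a1, so a5 = a1. But constraint 12 says a5 ≠ a1. Contradiction.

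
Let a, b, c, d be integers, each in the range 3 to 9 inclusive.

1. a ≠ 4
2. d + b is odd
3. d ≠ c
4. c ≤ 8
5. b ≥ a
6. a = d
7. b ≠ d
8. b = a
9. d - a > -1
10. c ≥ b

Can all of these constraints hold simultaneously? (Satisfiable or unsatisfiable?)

Unsatisfiable

From constraints 6 and 8, b = a = d, so b = d. But constraint 7 says b ≠ d. Contradiction.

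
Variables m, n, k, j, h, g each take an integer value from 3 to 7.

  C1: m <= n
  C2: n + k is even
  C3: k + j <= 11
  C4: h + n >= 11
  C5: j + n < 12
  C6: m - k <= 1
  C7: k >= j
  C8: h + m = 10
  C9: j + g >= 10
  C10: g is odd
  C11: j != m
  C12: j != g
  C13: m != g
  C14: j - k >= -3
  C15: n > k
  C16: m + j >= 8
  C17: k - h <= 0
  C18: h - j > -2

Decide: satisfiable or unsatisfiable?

Try m = 5, n = 7, k = 5, j = 4, h = 5, g = 7.
Check constraint 3: k + j = 9; constraint 4: h + n = 12; constraint 5: j + n = 11. The remaining constraints are straightforward to verify.

Satisfiable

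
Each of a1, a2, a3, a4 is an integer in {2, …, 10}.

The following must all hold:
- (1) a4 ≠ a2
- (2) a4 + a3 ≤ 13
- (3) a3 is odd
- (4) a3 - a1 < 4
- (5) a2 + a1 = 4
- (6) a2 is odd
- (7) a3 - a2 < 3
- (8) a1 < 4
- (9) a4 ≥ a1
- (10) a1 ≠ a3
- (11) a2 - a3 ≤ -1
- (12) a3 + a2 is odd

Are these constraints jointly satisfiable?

Constraint 3 makes a3 odd and constraint 6 makes a2 odd, so a3 + a2 must be even. Constraint 12 says a3 + a2 is odd — contradiction.

Unsatisfiable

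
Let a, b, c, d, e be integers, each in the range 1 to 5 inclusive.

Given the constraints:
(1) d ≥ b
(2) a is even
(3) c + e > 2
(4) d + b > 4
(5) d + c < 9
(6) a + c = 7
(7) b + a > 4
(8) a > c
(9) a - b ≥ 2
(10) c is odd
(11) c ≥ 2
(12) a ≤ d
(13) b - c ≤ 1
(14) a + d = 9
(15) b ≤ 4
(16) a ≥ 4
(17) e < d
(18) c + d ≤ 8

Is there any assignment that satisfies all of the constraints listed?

The assignment a = 4, b = 1, c = 3, d = 5, e = 1 works:
  constraint 3 holds since c + e = 4.
  constraint 4 holds since d + b = 6.
The rest check out directly.

Satisfiable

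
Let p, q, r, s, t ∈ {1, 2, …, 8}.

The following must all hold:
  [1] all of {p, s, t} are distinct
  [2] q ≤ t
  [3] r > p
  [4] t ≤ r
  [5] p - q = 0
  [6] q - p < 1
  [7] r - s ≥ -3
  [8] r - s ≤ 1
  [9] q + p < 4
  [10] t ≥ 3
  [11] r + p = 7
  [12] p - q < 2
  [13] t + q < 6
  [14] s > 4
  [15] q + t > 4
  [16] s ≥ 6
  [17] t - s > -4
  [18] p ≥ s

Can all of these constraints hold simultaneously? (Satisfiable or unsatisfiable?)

Unsatisfiable

From constraints 4 and 10: r ≥ t ≥ 3. From constraints 16 and 18: p ≥ s ≥ 6. Hence r + p ≥ 9. But constraint 11 requires r + p = 7, and 7 < 9. Contradiction.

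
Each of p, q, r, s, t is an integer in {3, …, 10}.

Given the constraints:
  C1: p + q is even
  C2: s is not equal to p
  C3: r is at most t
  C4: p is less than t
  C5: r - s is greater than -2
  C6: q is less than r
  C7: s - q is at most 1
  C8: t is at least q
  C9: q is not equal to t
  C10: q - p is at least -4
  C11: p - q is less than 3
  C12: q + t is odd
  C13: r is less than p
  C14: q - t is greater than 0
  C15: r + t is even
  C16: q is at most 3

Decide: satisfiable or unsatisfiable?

Constraints 4, 6, 13, and 14 give q < r, r < p, p < t, t < q. Chaining: q < r < p < t < q, which forces q < q — impossible.

Unsatisfiable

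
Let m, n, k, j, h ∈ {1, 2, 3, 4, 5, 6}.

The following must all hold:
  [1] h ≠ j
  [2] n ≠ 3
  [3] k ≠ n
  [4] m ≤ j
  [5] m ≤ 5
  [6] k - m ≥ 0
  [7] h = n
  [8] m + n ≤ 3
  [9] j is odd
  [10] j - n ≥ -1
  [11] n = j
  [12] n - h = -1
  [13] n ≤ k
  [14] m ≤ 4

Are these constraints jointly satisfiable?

Unsatisfiable

From constraints 7 and 11, h = n = j, so h = j. But constraint 1 says h ≠ j. Contradiction.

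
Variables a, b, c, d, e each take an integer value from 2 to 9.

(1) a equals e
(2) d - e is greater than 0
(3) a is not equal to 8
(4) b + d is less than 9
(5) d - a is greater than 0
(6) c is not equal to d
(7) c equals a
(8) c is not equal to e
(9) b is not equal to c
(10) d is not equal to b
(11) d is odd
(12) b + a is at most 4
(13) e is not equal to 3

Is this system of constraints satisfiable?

Unsatisfiable

From constraints 1 and 7, c = a = e, so c = e. But constraint 8 says c ≠ e. Contradiction.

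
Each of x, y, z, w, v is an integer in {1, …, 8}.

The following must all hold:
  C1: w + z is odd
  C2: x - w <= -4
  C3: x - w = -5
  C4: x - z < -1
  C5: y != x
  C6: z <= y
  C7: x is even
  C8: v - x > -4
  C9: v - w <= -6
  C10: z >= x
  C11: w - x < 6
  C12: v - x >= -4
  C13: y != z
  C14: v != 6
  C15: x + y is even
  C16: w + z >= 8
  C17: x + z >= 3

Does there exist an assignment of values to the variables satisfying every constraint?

One satisfying assignment is x = 2, y = 6, z = 4, w = 7, v = 1.
For the less obvious constraints — constraint 2: x - w = -5; constraint 3: x - w = -5; constraint 4: x - z = -2 — and the others hold by inspection.

Satisfiable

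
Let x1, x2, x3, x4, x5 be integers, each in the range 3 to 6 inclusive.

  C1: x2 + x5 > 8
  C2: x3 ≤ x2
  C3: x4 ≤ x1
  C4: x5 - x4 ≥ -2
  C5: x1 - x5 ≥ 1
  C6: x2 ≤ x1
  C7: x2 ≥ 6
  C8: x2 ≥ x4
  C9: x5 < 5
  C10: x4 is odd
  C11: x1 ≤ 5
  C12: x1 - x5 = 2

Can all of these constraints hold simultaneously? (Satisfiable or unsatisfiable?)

From constraints 6 and 7: x1 ≥ x2 and x2 ≥ 6, so x1 ≥ 6. From constraint 11: x1 ≤ 5. But 5 < 6, so no value of x1 works.

Unsatisfiable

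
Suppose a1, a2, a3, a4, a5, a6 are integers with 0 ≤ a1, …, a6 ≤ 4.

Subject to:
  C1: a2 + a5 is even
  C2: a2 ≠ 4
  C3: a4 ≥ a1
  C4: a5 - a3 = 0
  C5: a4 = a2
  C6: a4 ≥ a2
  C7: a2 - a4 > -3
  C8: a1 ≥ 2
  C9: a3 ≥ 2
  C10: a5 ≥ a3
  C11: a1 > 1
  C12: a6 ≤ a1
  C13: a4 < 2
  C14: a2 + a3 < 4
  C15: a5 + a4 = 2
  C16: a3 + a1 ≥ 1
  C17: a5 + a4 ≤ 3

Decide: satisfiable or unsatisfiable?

From constraints 9 and 10: a5 ≥ a3 ≥ 2. From constraints 3 and 8: a4 ≥ a1 ≥ 2. Hence a5 + a4 ≥ 4. But constraint 17 requires a5 + a4 ≤ 3, and 3 < 4. Contradiction.

Unsatisfiable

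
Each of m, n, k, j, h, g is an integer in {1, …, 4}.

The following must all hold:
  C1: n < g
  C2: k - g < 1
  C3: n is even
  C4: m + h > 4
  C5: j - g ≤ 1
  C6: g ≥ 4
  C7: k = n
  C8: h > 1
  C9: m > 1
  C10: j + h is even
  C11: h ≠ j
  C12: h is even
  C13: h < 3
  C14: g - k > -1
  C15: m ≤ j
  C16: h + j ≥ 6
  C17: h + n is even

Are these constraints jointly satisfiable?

Take m = 3, n = 2, k = 2, j = 4, h = 2, g = 4. Then constraint 2: k - g = -2; constraint 4: m + h = 5; constraint 5: j - g = 0, and every other listed constraint is also met.

Satisfiable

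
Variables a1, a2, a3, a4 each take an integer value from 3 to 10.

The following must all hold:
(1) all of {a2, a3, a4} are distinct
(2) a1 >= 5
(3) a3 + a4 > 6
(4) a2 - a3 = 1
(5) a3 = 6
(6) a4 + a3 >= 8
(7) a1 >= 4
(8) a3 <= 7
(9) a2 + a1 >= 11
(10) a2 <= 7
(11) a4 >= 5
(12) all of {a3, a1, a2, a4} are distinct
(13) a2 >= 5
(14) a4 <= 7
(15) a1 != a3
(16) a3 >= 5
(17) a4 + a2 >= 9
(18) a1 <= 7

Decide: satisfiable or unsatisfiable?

Constraints 2, 8, 10, 11, 13, 14, 16, and 18 confine each of a3, a1, a2, a4 to the 3 values {5, …, 7}.
Constraint 12 requires all 4 of them to be distinct, but only 3 values are available — impossible by the pigeonhole principle.

Unsatisfiable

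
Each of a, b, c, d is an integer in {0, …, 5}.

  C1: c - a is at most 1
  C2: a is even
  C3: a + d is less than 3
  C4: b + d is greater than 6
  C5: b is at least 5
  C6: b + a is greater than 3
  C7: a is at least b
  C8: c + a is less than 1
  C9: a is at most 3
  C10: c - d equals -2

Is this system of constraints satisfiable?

Unsatisfiable

From constraints 5 and 7: a ≥ b and b ≥ 5, so a ≥ 5. From constraint 9: a ≤ 3. But 3 < 5, so no value of a works.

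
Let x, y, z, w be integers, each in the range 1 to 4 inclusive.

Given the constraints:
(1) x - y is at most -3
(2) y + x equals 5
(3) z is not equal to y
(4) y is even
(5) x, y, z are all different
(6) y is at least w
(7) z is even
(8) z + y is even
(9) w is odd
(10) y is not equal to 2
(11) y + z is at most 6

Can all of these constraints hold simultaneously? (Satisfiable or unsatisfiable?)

Satisfiable

One satisfying assignment is x = 1, y = 4, z = 2, w = 1.
For the less obvious constraints — constraint 1: x - y = -3; constraint 2: y + x = 5; constraint 11: y + z = 6 — and the others hold by inspection.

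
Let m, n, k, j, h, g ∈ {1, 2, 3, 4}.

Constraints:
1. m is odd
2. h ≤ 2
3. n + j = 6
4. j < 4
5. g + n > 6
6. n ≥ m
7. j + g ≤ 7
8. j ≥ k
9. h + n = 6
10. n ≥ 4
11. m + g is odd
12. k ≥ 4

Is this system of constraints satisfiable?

Unsatisfiable

From constraint 10: n ≥ 4. From constraints 8 and 12: j ≥ k ≥ 4. Hence n + j ≥ 8. But constraint 3 requires n + j = 6, and 6 < 8. Contradiction.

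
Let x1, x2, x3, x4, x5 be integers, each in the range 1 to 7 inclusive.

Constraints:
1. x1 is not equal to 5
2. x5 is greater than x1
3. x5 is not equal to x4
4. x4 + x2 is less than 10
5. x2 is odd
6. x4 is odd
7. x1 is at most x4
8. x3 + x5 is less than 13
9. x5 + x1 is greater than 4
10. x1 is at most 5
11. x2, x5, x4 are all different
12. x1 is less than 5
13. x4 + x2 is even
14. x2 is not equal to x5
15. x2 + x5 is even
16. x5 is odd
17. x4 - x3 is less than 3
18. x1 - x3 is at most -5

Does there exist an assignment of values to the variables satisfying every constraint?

Satisfiable

Try x1 = 2, x2 = 1, x3 = 7, x4 = 7, x5 = 5.
Check constraint 4: x4 + x2 = 8; constraint 8: x3 + x5 = 12. The remaining constraints are straightforward to verify.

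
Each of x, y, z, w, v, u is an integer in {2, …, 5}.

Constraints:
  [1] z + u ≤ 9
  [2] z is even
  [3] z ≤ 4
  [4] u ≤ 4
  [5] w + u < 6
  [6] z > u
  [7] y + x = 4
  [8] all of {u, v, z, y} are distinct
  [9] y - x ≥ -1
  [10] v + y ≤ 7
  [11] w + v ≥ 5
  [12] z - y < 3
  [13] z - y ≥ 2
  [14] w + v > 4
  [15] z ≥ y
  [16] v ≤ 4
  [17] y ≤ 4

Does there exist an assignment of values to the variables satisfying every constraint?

Unsatisfiable

Constraints 3, 4, 16, and 17 confine each of u, v, z, y to the 3 values {2, …, 4} (the domain already gives each ≥ 2).
Constraint 8 requires all 4 of them to be distinct, but only 3 values are available — impossible by the pigeonhole principle.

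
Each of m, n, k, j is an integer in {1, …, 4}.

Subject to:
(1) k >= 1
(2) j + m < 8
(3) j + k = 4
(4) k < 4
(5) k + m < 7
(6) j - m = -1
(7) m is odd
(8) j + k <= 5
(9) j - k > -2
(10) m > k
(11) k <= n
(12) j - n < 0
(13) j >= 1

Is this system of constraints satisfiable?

Satisfiable

One satisfying assignment is m = 3, n = 4, k = 2, j = 2.
For the less obvious constraints — constraint 2: j + m = 5; constraint 3: j + k = 4; constraint 5: k + m = 5 — and the others hold by inspection.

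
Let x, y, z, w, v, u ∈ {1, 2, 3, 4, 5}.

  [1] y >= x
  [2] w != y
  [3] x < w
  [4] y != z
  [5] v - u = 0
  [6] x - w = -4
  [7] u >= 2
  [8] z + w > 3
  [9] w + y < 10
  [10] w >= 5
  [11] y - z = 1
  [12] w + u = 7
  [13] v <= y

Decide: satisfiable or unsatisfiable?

Take x = 1, y = 2, z = 1, w = 5, v = 2, u = 2. Then constraint 5: v - u = 0; constraint 6: x - w = -4, and every other listed constraint is also met.

Satisfiable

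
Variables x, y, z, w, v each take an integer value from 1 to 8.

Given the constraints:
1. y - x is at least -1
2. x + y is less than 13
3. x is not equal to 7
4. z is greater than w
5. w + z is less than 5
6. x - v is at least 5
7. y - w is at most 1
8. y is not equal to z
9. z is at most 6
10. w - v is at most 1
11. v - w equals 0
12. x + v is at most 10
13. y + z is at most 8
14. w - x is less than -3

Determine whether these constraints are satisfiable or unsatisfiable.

Unsatisfiable

Constraints 1, 6, 7, and 10 give y − x ≥ -1, x − v ≥ 5, v − w ≥ -1, w − y ≥ -1.
Adding all 4 inequalities: the left sides telescope to 0, and the right sides sum to (-1) + 5 + (-1) + (-1) = 2. So 0 ≥ 2, which is false.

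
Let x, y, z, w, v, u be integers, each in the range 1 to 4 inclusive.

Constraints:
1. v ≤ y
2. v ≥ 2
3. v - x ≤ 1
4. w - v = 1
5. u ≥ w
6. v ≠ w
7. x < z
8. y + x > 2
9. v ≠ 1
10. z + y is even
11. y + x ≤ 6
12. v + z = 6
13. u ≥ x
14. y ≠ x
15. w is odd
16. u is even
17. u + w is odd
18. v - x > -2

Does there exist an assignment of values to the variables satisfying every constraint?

Satisfiable

One satisfying assignment is x = 3, y = 2, z = 4, w = 3, v = 2, u = 4.
For the less obvious constraints — constraint 3: v - x = -1; constraint 4: w - v = 1; constraint 8: y + x = 5 — and the others hold by inspection.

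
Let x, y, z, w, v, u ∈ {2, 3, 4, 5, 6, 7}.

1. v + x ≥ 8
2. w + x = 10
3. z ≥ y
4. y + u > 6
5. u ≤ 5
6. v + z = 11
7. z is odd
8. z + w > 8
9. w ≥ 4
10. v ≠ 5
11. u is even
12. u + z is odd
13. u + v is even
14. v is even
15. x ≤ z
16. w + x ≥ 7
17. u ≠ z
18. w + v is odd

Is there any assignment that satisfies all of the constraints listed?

One satisfying assignment is x = 5, y = 5, z = 5, w = 5, v = 6, u = 4.
For the less obvious constraints — constraint 1: v + x = 11; constraint 2: w + x = 10 — and the others hold by inspection.

Satisfiable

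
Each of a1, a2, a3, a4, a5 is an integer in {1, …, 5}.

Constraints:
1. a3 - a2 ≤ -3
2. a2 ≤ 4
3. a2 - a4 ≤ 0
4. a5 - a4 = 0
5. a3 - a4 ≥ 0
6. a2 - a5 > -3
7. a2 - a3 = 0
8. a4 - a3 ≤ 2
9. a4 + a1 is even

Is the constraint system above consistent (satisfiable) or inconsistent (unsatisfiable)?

Unsatisfiable

Constraints 1, 3, and 8 give a2 − a3 ≥ 3, a3 − a4 ≥ -2, a4 − a2 ≥ 0.
Adding all 3 inequalities: the left sides telescope to 0, and the right sides sum to 3 + (-2) + 0 = 1. So 0 ≥ 1, which is false.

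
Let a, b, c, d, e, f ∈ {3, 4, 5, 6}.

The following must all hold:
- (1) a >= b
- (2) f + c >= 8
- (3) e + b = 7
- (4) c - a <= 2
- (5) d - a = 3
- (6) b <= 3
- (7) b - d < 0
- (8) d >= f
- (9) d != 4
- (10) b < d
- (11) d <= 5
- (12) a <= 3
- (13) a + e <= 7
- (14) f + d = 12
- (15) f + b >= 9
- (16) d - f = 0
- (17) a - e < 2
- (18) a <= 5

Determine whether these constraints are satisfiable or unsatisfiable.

From constraints 8 and 11: f ≤ d ≤ 5. From constraint 6: b ≤ 3. Hence f + b ≤ 8. But constraint 15 requires f + b ≥ 9, and 9 > 8. Contradiction.

Unsatisfiable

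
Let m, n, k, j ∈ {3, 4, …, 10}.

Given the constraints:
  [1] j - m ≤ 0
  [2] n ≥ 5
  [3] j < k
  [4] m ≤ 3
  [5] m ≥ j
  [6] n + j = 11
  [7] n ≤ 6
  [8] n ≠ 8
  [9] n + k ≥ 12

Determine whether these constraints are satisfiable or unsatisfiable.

Unsatisfiable

From constraint 7: n ≤ 6. From constraints 4 and 5: j ≤ m ≤ 3. Hence n + j ≤ 9. But constraint 6 requires n + j = 11, and 11 > 9. Contradiction.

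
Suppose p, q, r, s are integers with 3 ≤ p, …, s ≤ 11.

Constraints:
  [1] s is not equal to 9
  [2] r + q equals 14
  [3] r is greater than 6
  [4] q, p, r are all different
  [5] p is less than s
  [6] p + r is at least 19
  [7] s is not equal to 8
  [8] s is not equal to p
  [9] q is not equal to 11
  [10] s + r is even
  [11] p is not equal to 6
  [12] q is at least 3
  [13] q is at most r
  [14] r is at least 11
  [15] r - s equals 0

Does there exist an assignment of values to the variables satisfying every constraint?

Setting (p, q, r, s) = (9, 3, 11, 11) satisfies everything: constraint 2: r + q = 14; constraint 6: p + r = 20; constraint 15: r - s = 0, and the others follow.

Satisfiable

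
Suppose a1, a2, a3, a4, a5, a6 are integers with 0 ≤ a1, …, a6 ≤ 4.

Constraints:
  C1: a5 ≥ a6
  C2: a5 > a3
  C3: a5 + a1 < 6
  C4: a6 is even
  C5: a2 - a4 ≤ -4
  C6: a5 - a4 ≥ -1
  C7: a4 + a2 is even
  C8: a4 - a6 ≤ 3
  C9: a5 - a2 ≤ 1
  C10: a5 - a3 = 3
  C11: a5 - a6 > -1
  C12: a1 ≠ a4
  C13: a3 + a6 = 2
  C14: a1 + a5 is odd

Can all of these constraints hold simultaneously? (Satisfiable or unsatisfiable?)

Unsatisfiable

Constraints 5, 6, and 9 give a2 − a5 ≥ -1, a5 − a4 ≥ -1, a4 − a2 ≥ 4.
Adding all 3 inequalities: the left sides telescope to 0, and the right sides sum to (-1) + (-1) + 4 = 2. So 0 ≥ 2, which is false.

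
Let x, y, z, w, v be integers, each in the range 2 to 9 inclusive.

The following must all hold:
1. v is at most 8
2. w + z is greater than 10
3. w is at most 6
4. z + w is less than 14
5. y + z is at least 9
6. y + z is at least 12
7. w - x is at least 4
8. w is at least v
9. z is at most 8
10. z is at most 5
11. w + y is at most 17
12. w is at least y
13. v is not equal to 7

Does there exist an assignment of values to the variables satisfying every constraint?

From constraints 3 and 12: y ≤ w ≤ 6. From constraint 10: z ≤ 5. Hence y + z ≤ 11. But constraint 6 requires y + z ≥ 12, and 12 > 11. Contradiction.

Unsatisfiable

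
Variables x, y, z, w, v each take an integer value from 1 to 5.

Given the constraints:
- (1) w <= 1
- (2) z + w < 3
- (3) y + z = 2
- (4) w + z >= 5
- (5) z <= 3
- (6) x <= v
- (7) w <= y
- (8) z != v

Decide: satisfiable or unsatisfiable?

Unsatisfiable

From constraint 1: w ≤ 1. From constraint 5: z ≤ 3. Hence w + z ≤ 4. But constraint 4 requires w + z ≥ 5, and 5 > 4. Contradiction.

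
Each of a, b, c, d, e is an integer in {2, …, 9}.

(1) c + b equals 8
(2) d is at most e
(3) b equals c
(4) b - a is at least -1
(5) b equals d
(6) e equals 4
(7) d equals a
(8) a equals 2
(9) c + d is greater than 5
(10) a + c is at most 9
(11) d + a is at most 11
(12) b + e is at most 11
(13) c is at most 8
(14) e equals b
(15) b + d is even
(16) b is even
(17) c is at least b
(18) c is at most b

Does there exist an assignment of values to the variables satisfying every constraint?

Constraint 6 fixes e = 4 and constraint 8 fixes a = 2. Constraints 5, 7, and 14 give e = b = d = a, so e = a. But 4 ≠ 2 — contradiction.

Unsatisfiable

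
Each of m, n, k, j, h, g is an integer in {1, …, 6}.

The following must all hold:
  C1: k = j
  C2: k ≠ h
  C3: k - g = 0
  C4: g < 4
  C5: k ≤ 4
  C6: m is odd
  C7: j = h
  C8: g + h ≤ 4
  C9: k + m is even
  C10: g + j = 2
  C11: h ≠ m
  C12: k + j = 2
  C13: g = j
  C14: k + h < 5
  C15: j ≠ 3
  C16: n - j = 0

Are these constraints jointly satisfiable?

From constraints 1 and 7, k = j = h, so k = h. But constraint 2 says k ≠ h. Contradiction.

Unsatisfiable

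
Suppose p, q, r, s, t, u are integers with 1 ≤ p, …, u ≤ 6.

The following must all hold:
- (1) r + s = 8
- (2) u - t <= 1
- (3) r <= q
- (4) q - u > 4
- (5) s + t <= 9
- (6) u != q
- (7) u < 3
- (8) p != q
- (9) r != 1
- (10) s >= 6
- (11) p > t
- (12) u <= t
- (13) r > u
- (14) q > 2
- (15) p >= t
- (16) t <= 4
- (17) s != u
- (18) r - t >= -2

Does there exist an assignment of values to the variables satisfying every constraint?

Satisfiable

Try p = 4, q = 6, r = 2, s = 6, t = 2, u = 1.
Check constraint 1: r + s = 8; constraint 2: u - t = -1; constraint 4: q - u = 5. The remaining constraints are straightforward to verify.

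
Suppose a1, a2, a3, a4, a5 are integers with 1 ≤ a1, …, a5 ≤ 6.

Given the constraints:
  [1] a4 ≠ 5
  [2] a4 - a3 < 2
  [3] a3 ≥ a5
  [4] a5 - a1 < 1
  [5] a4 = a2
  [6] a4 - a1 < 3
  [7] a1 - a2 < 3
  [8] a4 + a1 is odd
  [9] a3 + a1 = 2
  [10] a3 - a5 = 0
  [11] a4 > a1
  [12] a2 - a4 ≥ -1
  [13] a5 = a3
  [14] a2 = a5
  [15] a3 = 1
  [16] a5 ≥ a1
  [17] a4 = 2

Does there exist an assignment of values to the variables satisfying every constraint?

Unsatisfiable

Constraint 17 fixes a4 = 2 and constraint 15 fixes a3 = 1. Constraints 5, 13, and 14 give a4 = a2 = a5 = a3, so a4 = a3. But 2 ≠ 1 — contradiction.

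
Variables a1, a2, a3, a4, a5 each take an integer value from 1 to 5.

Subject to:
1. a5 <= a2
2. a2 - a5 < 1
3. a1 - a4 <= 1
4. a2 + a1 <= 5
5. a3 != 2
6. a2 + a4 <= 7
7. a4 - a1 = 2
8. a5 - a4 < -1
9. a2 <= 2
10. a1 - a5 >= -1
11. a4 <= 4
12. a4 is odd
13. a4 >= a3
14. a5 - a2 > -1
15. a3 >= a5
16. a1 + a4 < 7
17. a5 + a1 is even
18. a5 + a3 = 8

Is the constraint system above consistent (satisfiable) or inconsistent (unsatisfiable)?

From constraints 1 and 9: a5 ≤ a2 ≤ 2. From constraints 11 and 13: a3 ≤ a4 ≤ 4. Hence a5 + a3 ≤ 6. But constraint 18 requires a5 + a3 = 8, and 8 > 6. Contradiction.

Unsatisfiable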